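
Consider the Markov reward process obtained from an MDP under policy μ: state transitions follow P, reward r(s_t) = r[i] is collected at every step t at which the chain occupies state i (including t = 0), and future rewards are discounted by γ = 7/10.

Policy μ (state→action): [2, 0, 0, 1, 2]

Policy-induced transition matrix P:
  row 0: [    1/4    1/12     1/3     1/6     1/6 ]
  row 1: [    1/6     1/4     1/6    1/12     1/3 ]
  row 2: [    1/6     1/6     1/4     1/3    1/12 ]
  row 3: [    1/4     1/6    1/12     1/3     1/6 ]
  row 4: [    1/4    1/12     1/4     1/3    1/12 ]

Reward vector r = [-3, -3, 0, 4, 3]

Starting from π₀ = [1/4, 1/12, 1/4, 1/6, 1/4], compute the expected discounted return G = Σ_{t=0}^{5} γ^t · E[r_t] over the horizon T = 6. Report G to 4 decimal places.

G = 1.2451

t=0: π = [0.2500, 0.0833, 0.2500, 0.1667, 0.2500], E[r] = 0.4167, γ^t·E[r] = 0.416667, running G = 0.416667
t=1: π = [0.2222, 0.1319, 0.2361, 0.2708, 0.1389], E[r] = 0.4375, γ^t·E[r] = 0.306250, running G = 0.722917
t=2: π = [0.2193, 0.1476, 0.2124, 0.2633, 0.1574], E[r] = 0.4248, γ^t·E[r] = 0.208137, running G = 0.931053
t=3: π = [0.2200, 0.1476, 0.2121, 0.2599, 0.1604], E[r] = 0.4182, γ^t·E[r] = 0.143429, running G = 1.074483
t=4: π = [0.2200, 0.1473, 0.2127, 0.2598, 0.1602], E[r] = 0.4179, γ^t·E[r] = 0.100333, running G = 1.174816
t=5: π = [0.2200, 0.1473, 0.2128, 0.2598, 0.1601], E[r] = 0.4180, γ^t·E[r] = 0.070257, running G = 1.245073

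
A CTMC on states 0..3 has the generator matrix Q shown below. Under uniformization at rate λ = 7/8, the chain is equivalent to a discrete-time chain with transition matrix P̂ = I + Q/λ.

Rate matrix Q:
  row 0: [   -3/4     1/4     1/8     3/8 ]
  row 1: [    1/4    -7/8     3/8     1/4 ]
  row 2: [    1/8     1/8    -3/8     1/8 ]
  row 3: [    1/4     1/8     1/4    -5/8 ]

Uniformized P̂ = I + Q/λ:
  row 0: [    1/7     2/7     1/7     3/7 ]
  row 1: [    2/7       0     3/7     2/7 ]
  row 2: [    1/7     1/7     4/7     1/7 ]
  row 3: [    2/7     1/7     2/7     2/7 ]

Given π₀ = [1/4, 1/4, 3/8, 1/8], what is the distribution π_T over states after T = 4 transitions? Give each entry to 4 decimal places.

t=0: π = [0.2500, 0.2500, 0.3750, 0.1250]
t=1: π = [0.1964, 0.1429, 0.3929, 0.2679]
t=2: π = [0.2015, 0.1505, 0.3903, 0.2577]
t=3: π = [0.2012, 0.1501, 0.3899, 0.2587]
t=4: π = [0.2013, 0.1501, 0.3898, 0.2587]

π = [0.2013, 0.1501, 0.3898, 0.2587]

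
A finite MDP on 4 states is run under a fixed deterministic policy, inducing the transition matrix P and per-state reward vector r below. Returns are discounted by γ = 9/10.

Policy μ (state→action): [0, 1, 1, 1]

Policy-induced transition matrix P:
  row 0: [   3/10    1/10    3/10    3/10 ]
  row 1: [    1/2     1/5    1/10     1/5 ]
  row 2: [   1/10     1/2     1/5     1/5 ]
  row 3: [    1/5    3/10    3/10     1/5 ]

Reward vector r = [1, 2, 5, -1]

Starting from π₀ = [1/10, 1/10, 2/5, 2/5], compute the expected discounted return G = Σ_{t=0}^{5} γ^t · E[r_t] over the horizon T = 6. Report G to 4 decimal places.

t=0: π = [0.1000, 0.1000, 0.4000, 0.4000], E[r] = 1.9000, γ^t·E[r] = 1.900000, running G = 1.900000
t=1: π = [0.2000, 0.3500, 0.2400, 0.2100], E[r] = 1.8900, γ^t·E[r] = 1.701000, running G = 3.601000
t=2: π = [0.3010, 0.2730, 0.2060, 0.2200], E[r] = 1.6570, γ^t·E[r] = 1.342170, running G = 4.943170
t=3: π = [0.2914, 0.2537, 0.2248, 0.2301], E[r] = 1.6927, γ^t·E[r] = 1.233978, running G = 6.177148
t=4: π = [0.2828, 0.2613, 0.2268, 0.2291], E[r] = 1.7102, γ^t·E[r] = 1.122029, running G = 7.299178
t=5: π = [0.2840, 0.2627, 0.2251, 0.2283], E[r] = 1.7064, γ^t·E[r] = 1.007587, running G = 8.306764

G = 8.3068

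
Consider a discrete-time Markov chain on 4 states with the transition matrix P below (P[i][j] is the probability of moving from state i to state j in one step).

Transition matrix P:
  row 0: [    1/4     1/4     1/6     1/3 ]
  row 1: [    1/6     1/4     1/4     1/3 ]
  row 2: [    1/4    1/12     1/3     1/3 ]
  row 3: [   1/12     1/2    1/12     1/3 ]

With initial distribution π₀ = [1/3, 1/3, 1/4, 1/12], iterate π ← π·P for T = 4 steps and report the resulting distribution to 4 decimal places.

t=0: π = [0.3333, 0.3333, 0.2500, 0.0833]
t=1: π = [0.2083, 0.2292, 0.2292, 0.3333]
t=2: π = [0.1753, 0.2951, 0.1962, 0.3333]
t=3: π = [0.1698, 0.3006, 0.1962, 0.3333]
t=4: π = [0.1694, 0.3006, 0.1966, 0.3333]

π = [0.1694, 0.3006, 0.1966, 0.3333]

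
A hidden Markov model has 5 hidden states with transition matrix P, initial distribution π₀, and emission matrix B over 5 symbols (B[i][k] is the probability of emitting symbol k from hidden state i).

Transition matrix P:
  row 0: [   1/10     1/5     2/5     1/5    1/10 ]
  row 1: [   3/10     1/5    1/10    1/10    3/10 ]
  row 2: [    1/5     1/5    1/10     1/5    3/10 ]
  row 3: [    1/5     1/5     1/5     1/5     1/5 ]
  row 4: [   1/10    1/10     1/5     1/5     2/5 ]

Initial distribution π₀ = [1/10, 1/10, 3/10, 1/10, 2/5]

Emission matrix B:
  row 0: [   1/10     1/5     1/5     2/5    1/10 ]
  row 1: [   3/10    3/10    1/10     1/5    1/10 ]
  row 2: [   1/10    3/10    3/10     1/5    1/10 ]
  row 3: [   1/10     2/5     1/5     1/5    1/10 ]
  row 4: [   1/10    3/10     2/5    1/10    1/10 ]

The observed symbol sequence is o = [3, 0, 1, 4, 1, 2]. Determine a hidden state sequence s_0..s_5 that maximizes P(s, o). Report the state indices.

path = [2, 1, 4, 4, 4, 4]

t=0: δ = [4.000e-02, 2.000e-02, 6.000e-02, 2.000e-02, 4.000e-02]  (obs o_0=3)
t=1: δ = [1.200e-03, 3.600e-03, 1.600e-03, 1.200e-03, 1.800e-03]  ψ = [2, 2, 0, 2, 2]  (obs o_1=0)
t=2: δ = [2.160e-04, 2.160e-04, 1.440e-04, 1.440e-04, 3.240e-04]  ψ = [1, 1, 0, 1, 1]  (obs o_2=1)
t=3: δ = [6.480e-06, 4.320e-06, 8.640e-06, 6.480e-06, 1.296e-05]  ψ = [1, 0, 0, 4, 4]  (obs o_3=4)
t=4: δ = [3.456e-07, 5.184e-07, 7.776e-07, 1.037e-06, 1.555e-06]  ψ = [2, 2, 0, 4, 4]  (obs o_4=1)
t=5: δ = [4.147e-08, 2.074e-08, 9.331e-08, 6.221e-08, 2.488e-07]  ψ = [3, 3, 4, 4, 4]  (obs o_5=2)
backtrack: best end state = 4; path = [2, 1, 4, 4, 4, 4]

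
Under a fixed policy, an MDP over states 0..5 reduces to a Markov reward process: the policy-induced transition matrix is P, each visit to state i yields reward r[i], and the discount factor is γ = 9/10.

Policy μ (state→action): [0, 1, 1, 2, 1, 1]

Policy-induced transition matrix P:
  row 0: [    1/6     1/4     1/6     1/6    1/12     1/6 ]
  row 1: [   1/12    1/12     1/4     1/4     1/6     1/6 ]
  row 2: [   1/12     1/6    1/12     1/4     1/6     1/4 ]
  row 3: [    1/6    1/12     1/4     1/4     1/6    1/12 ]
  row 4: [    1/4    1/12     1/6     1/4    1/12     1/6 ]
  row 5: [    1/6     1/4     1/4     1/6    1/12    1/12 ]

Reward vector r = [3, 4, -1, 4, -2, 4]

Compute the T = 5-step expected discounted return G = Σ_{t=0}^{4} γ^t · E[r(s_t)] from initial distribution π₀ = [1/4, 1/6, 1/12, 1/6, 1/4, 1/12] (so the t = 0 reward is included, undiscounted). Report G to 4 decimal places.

t=0: π = [0.2500, 0.1667, 0.0833, 0.1667, 0.2500, 0.0833], E[r] = 1.8333, γ^t·E[r] = 1.833333, running G = 1.833333
t=1: π = [0.1667, 0.1458, 0.1944, 0.2222, 0.1181, 0.1528], E[r] = 2.1528, γ^t·E[r] = 1.937500, running G = 3.770833
t=2: π = [0.1481, 0.1528, 0.1939, 0.2234, 0.1302, 0.1516], E[r] = 2.1013, γ^t·E[r] = 1.702031, running G = 5.472865
t=3: π = [0.1486, 0.1495, 0.1945, 0.2250, 0.1308, 0.1516], E[r] = 2.0939, γ^t·E[r] = 1.526449, running G = 6.999314
t=4: π = [0.1489, 0.1496, 0.1943, 0.2250, 0.1307, 0.1515], E[r] = 2.0951, γ^t·E[r] = 1.374616, running G = 8.373930

G = 8.3739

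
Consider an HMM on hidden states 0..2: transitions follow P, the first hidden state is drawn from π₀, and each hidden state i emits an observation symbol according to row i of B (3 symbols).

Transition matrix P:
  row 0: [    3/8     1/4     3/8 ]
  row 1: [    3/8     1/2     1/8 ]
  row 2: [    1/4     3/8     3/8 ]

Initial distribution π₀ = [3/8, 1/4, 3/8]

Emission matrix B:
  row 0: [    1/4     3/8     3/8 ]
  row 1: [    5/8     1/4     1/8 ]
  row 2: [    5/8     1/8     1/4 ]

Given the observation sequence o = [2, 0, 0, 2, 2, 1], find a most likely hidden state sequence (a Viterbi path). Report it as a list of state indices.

t=0: δ = [1.406e-01, 3.125e-02, 9.375e-02]  (obs o_0=2)
t=1: δ = [1.318e-02, 2.197e-02, 3.296e-02]  ψ = [0, 0, 0]  (obs o_1=0)
t=2: δ = [2.060e-03, 7.725e-03, 7.725e-03]  ψ = [1, 2, 2]  (obs o_2=0)
t=3: δ = [1.086e-03, 4.828e-04, 7.242e-04]  ψ = [1, 1, 2]  (obs o_3=2)
t=4: δ = [1.528e-04, 3.395e-05, 1.018e-04]  ψ = [0, 0, 0]  (obs o_4=2)
t=5: δ = [2.148e-05, 9.548e-06, 7.161e-06]  ψ = [0, 0, 0]  (obs o_5=1)
backtrack: best end state = 0; path = [0, 2, 1, 0, 0, 0]

path = [0, 2, 1, 0, 0, 0]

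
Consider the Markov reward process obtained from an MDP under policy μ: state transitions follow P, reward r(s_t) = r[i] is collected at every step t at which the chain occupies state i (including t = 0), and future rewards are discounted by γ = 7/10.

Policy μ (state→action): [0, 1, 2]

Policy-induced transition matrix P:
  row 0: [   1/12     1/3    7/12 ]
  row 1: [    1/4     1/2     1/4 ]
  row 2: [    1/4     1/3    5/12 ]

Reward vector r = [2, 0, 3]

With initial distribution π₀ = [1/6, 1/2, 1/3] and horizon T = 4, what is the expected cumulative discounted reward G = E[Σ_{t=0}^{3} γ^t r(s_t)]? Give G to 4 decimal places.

t=0: π = [0.1667, 0.5000, 0.3333], E[r] = 1.3333, γ^t·E[r] = 1.333333, running G = 1.333333
t=1: π = [0.2222, 0.4167, 0.3611], E[r] = 1.5278, γ^t·E[r] = 1.069444, running G = 2.402778
t=2: π = [0.2130, 0.4028, 0.3843], E[r] = 1.5787, γ^t·E[r] = 0.773565, running G = 3.176343
t=3: π = [0.2145, 0.4005, 0.3850], E[r] = 1.5841, γ^t·E[r] = 0.543348, running G = 3.719691

G = 3.7197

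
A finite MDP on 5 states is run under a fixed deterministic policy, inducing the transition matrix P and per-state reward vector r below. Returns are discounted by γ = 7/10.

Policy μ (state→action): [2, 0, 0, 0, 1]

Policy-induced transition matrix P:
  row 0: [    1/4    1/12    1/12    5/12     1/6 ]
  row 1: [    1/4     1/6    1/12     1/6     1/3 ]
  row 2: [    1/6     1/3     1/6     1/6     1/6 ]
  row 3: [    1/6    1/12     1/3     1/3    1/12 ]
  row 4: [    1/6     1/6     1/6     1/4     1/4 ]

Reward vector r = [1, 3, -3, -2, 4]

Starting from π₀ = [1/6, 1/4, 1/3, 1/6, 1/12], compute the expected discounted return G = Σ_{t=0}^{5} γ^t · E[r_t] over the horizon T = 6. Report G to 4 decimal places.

t=0: π = [0.1667, 0.2500, 0.3333, 0.1667, 0.0833], E[r] = -0.0833, γ^t·E[r] = -0.083333, running G = -0.083333
t=1: π = [0.2014, 0.1944, 0.1597, 0.2431, 0.2014], E[r] = 0.6250, γ^t·E[r] = 0.437500, running G = 0.354167
t=2: π = [0.1997, 0.1563, 0.1742, 0.2743, 0.1956], E[r] = 0.3796, γ^t·E[r] = 0.186019, running G = 0.540185
t=3: π = [0.1963, 0.1562, 0.1827, 0.2786, 0.1861], E[r] = 0.3042, γ^t·E[r] = 0.104326, running G = 0.644511
t=4: π = [0.1960, 0.1575, 0.1837, 0.2777, 0.1850], E[r] = 0.3021, γ^t·E[r] = 0.072536, running G = 0.717047
t=5: π = [0.1961, 0.1578, 0.1835, 0.2774, 0.1852], E[r] = 0.3052, γ^t·E[r] = 0.051287, running G = 0.768334

G = 0.7683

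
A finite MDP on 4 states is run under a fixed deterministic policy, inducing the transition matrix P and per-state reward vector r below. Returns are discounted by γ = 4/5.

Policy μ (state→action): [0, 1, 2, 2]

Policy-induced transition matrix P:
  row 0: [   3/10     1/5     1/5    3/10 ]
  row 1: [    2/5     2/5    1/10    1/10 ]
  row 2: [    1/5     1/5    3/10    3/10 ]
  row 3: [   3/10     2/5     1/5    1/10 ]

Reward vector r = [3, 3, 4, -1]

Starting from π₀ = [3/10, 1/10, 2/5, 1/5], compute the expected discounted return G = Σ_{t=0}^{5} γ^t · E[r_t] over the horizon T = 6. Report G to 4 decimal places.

G = 8.9349

t=0: π = [0.3000, 0.1000, 0.4000, 0.2000], E[r] = 2.6000, γ^t·E[r] = 2.600000, running G = 2.600000
t=1: π = [0.2700, 0.2600, 0.2300, 0.2400], E[r] = 2.2700, γ^t·E[r] = 1.816000, running G = 4.416000
t=2: π = [0.3030, 0.3000, 0.1970, 0.2000], E[r] = 2.3970, γ^t·E[r] = 1.534080, running G = 5.950080
t=3: π = [0.3103, 0.3000, 0.1897, 0.2000], E[r] = 2.3897, γ^t·E[r] = 1.223526, running G = 7.173606
t=4: π = [0.3110, 0.3000, 0.1890, 0.2000], E[r] = 2.3890, γ^t·E[r] = 0.978522, running G = 8.152129
t=5: π = [0.3111, 0.3000, 0.1889, 0.2000], E[r] = 2.3889, γ^t·E[r] = 0.782794, running G = 8.934922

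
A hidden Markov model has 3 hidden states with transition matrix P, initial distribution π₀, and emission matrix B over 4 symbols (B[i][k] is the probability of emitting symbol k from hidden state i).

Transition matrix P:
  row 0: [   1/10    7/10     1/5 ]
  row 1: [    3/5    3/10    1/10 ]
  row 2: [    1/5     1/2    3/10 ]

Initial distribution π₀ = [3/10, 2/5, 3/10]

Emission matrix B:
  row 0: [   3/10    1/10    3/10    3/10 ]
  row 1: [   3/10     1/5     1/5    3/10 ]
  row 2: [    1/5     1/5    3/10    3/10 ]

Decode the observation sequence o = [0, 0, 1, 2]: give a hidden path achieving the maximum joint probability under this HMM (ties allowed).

path = [1, 0, 1, 0]

t=0: δ = [9.000e-02, 1.200e-01, 6.000e-02]  (obs o_0=0)
t=1: δ = [2.160e-02, 1.890e-02, 3.600e-03]  ψ = [1, 0, 0]  (obs o_1=0)
t=2: δ = [1.134e-03, 3.024e-03, 8.640e-04]  ψ = [1, 0, 0]  (obs o_2=1)
t=3: δ = [5.443e-04, 1.814e-04, 9.072e-05]  ψ = [1, 1, 1]  (obs o_3=2)
backtrack: best end state = 0; path = [1, 0, 1, 0]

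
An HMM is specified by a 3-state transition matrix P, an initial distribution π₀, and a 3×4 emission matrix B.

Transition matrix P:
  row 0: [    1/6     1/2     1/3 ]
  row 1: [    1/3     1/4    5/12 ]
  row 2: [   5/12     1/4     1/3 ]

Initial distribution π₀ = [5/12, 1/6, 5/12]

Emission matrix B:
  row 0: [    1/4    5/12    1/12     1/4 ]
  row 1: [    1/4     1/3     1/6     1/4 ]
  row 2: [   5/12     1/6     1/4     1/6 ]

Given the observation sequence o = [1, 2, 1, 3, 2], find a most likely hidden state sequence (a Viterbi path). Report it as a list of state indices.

t=0: δ = [1.736e-01, 5.556e-02, 6.944e-02]  (obs o_0=1)
t=1: δ = [2.411e-03, 1.447e-02, 1.447e-02]  ψ = [0, 0, 0]  (obs o_1=2)
t=2: δ = [2.512e-03, 1.206e-03, 1.005e-03]  ψ = [2, 1, 1]  (obs o_2=1)
t=3: δ = [1.047e-04, 3.140e-04, 1.395e-04]  ψ = [0, 0, 0]  (obs o_3=3)
t=4: δ = [8.721e-06, 1.308e-05, 3.270e-05]  ψ = [1, 1, 1]  (obs o_4=2)
backtrack: best end state = 2; path = [0, 2, 0, 1, 2]

path = [0, 2, 0, 1, 2]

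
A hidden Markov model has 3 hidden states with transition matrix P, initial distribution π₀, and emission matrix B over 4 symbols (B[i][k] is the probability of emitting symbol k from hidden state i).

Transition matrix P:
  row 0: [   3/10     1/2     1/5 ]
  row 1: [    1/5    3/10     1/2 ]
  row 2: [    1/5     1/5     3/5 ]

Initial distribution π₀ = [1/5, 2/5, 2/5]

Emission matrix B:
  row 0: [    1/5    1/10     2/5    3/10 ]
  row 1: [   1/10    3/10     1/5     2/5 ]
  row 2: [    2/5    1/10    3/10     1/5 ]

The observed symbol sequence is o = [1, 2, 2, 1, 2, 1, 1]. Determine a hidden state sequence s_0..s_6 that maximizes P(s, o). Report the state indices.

t=0: δ = [2.000e-02, 1.200e-01, 4.000e-02]  (obs o_0=1)
t=1: δ = [9.600e-03, 7.200e-03, 1.800e-02]  ψ = [1, 1, 1]  (obs o_1=2)
t=2: δ = [1.440e-03, 9.600e-04, 3.240e-03]  ψ = [2, 0, 2]  (obs o_2=2)
t=3: δ = [6.480e-05, 2.160e-04, 1.944e-04]  ψ = [2, 0, 2]  (obs o_3=1)
t=4: δ = [1.728e-05, 1.296e-05, 3.499e-05]  ψ = [1, 1, 2]  (obs o_4=2)
t=5: δ = [6.998e-07, 2.592e-06, 2.100e-06]  ψ = [2, 0, 2]  (obs o_5=1)
t=6: δ = [5.184e-08, 2.333e-07, 1.296e-07]  ψ = [1, 1, 1]  (obs o_6=1)
backtrack: best end state = 1; path = [1, 2, 0, 1, 0, 1, 1]

path = [1, 2, 0, 1, 0, 1, 1]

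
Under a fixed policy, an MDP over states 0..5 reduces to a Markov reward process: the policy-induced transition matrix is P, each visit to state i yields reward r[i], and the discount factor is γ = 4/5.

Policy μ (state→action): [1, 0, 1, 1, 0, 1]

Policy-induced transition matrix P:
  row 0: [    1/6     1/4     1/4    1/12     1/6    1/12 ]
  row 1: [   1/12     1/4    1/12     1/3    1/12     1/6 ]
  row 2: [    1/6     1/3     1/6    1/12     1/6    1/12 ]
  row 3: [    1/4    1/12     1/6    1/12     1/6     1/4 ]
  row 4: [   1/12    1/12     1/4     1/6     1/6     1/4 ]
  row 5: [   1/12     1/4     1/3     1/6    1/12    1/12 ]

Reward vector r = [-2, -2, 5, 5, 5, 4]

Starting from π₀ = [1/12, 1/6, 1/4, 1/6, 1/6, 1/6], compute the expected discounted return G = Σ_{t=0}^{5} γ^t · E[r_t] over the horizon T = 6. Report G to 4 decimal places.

G = 9.4438

t=0: π = [0.0833, 0.1667, 0.2500, 0.1667, 0.1667, 0.1667], E[r] = 3.0833, γ^t·E[r] = 3.083333, running G = 3.083333
t=1: π = [0.1389, 0.2153, 0.2014, 0.1528, 0.1389, 0.1528], E[r] = 2.3681, γ^t·E[r] = 1.894444, running G = 4.977778
t=2: π = [0.1372, 0.2182, 0.1973, 0.1615, 0.1360, 0.1499], E[r] = 2.3628, γ^t·E[r] = 1.512222, running G = 6.490000
t=3: π = [0.1381, 0.2169, 0.1962, 0.1617, 0.1360, 0.1511], E[r] = 2.3640, γ^t·E[r] = 1.210370, running G = 7.700370
t=4: π = [0.1381, 0.2167, 0.1966, 0.1615, 0.1360, 0.1510], E[r] = 2.3648, γ^t·E[r] = 0.968624, running G = 8.668994
t=5: π = [0.1381, 0.2168, 0.1966, 0.1614, 0.1360, 0.1510], E[r] = 2.3644, γ^t·E[r] = 0.774763, running G = 9.443757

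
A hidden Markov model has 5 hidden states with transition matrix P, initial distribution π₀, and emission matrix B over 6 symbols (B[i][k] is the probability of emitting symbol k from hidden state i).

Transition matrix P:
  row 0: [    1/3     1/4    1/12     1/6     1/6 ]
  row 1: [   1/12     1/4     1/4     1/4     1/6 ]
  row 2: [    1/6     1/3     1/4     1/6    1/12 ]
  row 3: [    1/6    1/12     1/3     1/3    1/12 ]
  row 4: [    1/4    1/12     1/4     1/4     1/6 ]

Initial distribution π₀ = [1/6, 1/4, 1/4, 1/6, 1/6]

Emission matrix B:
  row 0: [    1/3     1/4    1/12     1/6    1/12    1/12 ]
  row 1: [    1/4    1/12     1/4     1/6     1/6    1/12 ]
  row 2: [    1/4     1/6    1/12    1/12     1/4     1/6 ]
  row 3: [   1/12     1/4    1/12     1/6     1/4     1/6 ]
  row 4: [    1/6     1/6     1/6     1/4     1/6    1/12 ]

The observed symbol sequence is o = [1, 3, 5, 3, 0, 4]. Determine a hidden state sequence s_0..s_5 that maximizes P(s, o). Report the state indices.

path = [3, 3, 3, 3, 2, 2]

t=0: δ = [4.167e-02, 2.083e-02, 4.167e-02, 4.167e-02, 2.778e-02]  (obs o_0=1)
t=1: δ = [2.315e-03, 2.315e-03, 1.157e-03, 2.315e-03, 1.736e-03]  ψ = [0, 2, 3, 3, 0]  (obs o_1=3)
t=2: δ = [6.430e-05, 4.823e-05, 1.286e-04, 1.286e-04, 3.215e-05]  ψ = [0, 0, 3, 3, 0]  (obs o_2=5)
t=3: δ = [3.572e-06, 7.144e-06, 3.572e-06, 7.144e-06, 2.679e-06]  ψ = [0, 2, 3, 3, 0]  (obs o_3=3)
t=4: δ = [3.969e-07, 4.465e-07, 5.954e-07, 1.985e-07, 1.985e-07]  ψ = [0, 1, 3, 3, 1]  (obs o_4=0)
t=5: δ = [1.103e-08, 3.308e-08, 3.721e-08, 2.791e-08, 1.240e-08]  ψ = [0, 2, 2, 1, 1]  (obs o_5=4)
backtrack: best end state = 2; path = [3, 3, 3, 3, 2, 2]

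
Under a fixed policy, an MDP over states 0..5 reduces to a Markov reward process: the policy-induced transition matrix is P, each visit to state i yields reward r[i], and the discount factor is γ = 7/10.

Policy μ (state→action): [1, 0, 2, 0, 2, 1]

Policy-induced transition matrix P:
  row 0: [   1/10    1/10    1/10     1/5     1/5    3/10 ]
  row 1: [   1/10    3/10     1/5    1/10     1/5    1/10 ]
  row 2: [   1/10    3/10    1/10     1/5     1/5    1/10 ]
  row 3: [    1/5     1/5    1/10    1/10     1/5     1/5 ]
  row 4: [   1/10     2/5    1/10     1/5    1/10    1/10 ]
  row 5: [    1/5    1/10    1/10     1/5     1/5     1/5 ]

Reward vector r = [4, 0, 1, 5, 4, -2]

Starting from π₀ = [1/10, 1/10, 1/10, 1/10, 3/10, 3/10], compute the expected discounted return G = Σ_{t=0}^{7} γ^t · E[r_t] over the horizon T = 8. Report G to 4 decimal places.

t=0: π = [0.1000, 0.1000, 0.1000, 0.1000, 0.3000, 0.3000], E[r] = 1.6000, γ^t·E[r] = 1.600000, running G = 1.600000
t=1: π = [0.1400, 0.2400, 0.1100, 0.1800, 0.1700, 0.1600], E[r] = 1.9300, γ^t·E[r] = 1.351000, running G = 2.951000
t=2: π = [0.1340, 0.2390, 0.1240, 0.1580, 0.1830, 0.1620], E[r] = 1.8580, γ^t·E[r] = 0.910420, running G = 3.861420
t=3: π = [0.1320, 0.2433, 0.1239, 0.1603, 0.1817, 0.1588], E[r] = 1.8626, γ^t·E[r] = 0.638872, running G = 4.500292
t=4: π = [0.1319, 0.2440, 0.1243, 0.1596, 0.1818, 0.1583], E[r] = 1.8609, γ^t·E[r] = 0.446795, running G = 4.947087
t=5: π = [0.1318, 0.2442, 0.1244, 0.1596, 0.1818, 0.1582], E[r] = 1.8607, γ^t·E[r] = 0.312725, running G = 5.259812
t=6: π = [0.1318, 0.2442, 0.1244, 0.1596, 0.1818, 0.1581], E[r] = 1.8606, γ^t·E[r] = 0.218901, running G = 5.478713
t=7: π = [0.1318, 0.2442, 0.1244, 0.1596, 0.1818, 0.1581], E[r] = 1.8606, γ^t·E[r] = 0.153229, running G = 5.631942

G = 5.6319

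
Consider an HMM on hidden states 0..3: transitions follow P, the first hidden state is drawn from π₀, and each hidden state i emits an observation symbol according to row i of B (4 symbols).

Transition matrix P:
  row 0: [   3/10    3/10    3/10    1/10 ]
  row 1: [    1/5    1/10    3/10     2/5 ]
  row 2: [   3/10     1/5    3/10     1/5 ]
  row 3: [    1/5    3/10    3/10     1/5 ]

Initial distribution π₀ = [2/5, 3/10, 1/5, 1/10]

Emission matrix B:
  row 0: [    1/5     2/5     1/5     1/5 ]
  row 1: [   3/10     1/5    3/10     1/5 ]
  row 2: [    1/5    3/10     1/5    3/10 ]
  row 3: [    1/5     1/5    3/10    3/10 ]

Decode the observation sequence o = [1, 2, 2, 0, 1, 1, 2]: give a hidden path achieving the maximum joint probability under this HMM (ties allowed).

t=0: δ = [1.600e-01, 6.000e-02, 6.000e-02, 2.000e-02]  (obs o_0=1)
t=1: δ = [9.600e-03, 1.440e-02, 9.600e-03, 7.200e-03]  ψ = [0, 0, 0, 1]  (obs o_1=2)
t=2: δ = [5.760e-04, 8.640e-04, 8.640e-04, 1.728e-03]  ψ = [0, 0, 1, 1]  (obs o_2=2)
t=3: δ = [6.912e-05, 1.555e-04, 1.037e-04, 6.912e-05]  ψ = [3, 3, 3, 1]  (obs o_3=0)
t=4: δ = [1.244e-05, 4.147e-06, 1.400e-05, 1.244e-05]  ψ = [1, 0, 1, 1]  (obs o_4=1)
t=5: δ = [1.680e-06, 7.465e-07, 1.260e-06, 5.599e-07]  ψ = [2, 0, 2, 2]  (obs o_5=1)
t=6: δ = [1.008e-07, 1.512e-07, 1.008e-07, 8.958e-08]  ψ = [0, 0, 0, 1]  (obs o_6=2)
backtrack: best end state = 1; path = [0, 1, 3, 1, 2, 0, 1]

path = [0, 1, 3, 1, 2, 0, 1]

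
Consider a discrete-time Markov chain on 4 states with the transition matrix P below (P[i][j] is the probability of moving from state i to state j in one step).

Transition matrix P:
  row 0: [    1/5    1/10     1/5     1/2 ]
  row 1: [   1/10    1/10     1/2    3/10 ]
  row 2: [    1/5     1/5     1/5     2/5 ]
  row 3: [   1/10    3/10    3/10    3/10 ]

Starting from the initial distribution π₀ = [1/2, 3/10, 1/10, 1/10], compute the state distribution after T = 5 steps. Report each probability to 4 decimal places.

π = [0.1440, 0.2013, 0.2963, 0.3584]

t=0: π = [0.5000, 0.3000, 0.1000, 0.1000]
t=1: π = [0.1600, 0.1300, 0.3000, 0.4100]
t=2: π = [0.1460, 0.2120, 0.2800, 0.3620]
t=3: π = [0.1426, 0.2004, 0.2998, 0.3572]
t=4: π = [0.1442, 0.2014, 0.2958, 0.3585]
t=5: π = [0.1440, 0.2013, 0.2963, 0.3584]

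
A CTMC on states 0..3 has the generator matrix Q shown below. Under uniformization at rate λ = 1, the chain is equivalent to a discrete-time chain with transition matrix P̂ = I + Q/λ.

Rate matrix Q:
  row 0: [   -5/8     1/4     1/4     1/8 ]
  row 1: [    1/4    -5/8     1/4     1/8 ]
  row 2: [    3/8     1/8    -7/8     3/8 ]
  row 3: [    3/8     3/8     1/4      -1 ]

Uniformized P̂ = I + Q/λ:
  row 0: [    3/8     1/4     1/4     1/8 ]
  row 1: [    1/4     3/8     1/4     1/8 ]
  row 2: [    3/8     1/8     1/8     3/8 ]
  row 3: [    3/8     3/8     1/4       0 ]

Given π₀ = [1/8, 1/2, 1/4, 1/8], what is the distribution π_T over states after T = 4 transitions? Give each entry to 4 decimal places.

π = [0.3404, 0.2770, 0.2222, 0.1604]

t=0: π = [0.1250, 0.5000, 0.2500, 0.1250]
t=1: π = [0.3125, 0.2969, 0.2188, 0.1719]
t=2: π = [0.3379, 0.2813, 0.2227, 0.1582]
t=3: π = [0.3398, 0.2771, 0.2222, 0.1609]
t=4: π = [0.3404, 0.2770, 0.2222, 0.1604]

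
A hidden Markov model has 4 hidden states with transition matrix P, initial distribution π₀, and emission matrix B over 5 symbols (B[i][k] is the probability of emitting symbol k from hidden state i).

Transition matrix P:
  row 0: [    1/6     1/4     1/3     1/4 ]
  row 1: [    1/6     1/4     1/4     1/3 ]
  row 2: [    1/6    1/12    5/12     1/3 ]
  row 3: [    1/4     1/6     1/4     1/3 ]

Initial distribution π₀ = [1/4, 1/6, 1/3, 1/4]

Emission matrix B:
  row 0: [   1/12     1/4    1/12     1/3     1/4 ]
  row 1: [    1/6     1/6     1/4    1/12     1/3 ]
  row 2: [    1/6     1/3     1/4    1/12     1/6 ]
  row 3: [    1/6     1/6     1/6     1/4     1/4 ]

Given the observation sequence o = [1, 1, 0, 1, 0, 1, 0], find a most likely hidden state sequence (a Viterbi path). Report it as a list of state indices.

path = [2, 2, 2, 2, 2, 2, 2]

t=0: δ = [6.250e-02, 2.778e-02, 1.111e-01, 4.167e-02]  (obs o_0=1)
t=1: δ = [4.630e-03, 2.604e-03, 1.543e-02, 6.173e-03]  ψ = [2, 0, 2, 2]  (obs o_1=1)
t=2: δ = [2.143e-04, 2.143e-04, 1.072e-03, 8.573e-04]  ψ = [2, 2, 2, 2]  (obs o_2=0)
t=3: δ = [5.358e-05, 2.381e-05, 1.488e-04, 5.954e-05]  ψ = [3, 3, 2, 2]  (obs o_3=1)
t=4: δ = [2.067e-06, 2.233e-06, 1.034e-05, 8.269e-06]  ψ = [2, 0, 2, 2]  (obs o_4=0)
t=5: δ = [5.168e-07, 2.297e-07, 1.436e-06, 5.742e-07]  ψ = [3, 3, 2, 2]  (obs o_5=1)
t=6: δ = [1.994e-08, 2.153e-08, 9.969e-08, 7.976e-08]  ψ = [2, 0, 2, 2]  (obs o_6=0)
backtrack: best end state = 2; path = [2, 2, 2, 2, 2, 2, 2]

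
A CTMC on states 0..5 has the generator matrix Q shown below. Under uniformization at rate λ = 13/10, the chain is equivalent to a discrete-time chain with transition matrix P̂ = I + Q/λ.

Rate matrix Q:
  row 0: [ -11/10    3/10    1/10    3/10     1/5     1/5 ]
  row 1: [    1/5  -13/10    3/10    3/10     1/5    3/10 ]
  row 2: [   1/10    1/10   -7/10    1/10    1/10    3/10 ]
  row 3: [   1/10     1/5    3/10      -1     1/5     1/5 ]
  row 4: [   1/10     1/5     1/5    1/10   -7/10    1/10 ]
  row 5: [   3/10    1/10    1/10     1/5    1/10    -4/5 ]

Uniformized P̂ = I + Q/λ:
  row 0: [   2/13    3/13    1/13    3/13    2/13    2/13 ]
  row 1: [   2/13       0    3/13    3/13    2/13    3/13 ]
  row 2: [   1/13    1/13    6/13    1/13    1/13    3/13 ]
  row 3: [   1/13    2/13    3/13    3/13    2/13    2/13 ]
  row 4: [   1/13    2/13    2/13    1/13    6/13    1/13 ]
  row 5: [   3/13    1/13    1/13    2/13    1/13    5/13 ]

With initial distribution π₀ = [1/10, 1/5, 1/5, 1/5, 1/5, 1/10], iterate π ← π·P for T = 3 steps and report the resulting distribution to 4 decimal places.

π = [0.1274, 0.1127, 0.2168, 0.1528, 0.1762, 0.2141]

t=0: π = [0.1000, 0.2000, 0.2000, 0.2000, 0.2000, 0.1000]
t=1: π = [0.1154, 0.1077, 0.2308, 0.1615, 0.1923, 0.1923]
t=2: π = [0.1237, 0.1136, 0.2219, 0.1509, 0.1805, 0.2095]
t=3: π = [0.1274, 0.1127, 0.2168, 0.1528, 0.1762, 0.2141]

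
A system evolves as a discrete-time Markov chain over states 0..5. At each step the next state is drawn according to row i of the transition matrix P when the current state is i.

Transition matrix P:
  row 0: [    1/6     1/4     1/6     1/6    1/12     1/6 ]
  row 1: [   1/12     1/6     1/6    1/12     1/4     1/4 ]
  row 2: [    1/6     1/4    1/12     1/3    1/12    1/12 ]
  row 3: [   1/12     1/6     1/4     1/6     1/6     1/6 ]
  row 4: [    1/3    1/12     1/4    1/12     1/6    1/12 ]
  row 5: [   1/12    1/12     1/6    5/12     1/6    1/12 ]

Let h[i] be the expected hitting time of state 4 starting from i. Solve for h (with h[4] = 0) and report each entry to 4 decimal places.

h = [6.8430, 5.7909, 6.8049, 6.3572, 0.0000, 6.3663]

First-step conditioning: h[4] = 0; for i ≠ 4, h[i] = 1 + Σ_k P[i][k]·h[k].
  h[0] = 1 + 1/6·h[0] + 1/4·h[1] + 1/6·h[2] + 1/6·h[3] + 1/6·h[5]
  h[1] = 1 + 1/12·h[0] + 1/6·h[1] + 1/6·h[2] + 1/12·h[3] + 1/4·h[5]
  h[2] = 1 + 1/6·h[0] + 1/4·h[1] + 1/12·h[2] + 1/3·h[3] + 1/12·h[5]
  h[3] = 1 + 1/12·h[0] + 1/6·h[1] + 1/4·h[2] + 1/6·h[3] + 1/6·h[5]
  h[5] = 1 + 1/12·h[0] + 1/12·h[1] + 1/6·h[2] + 5/12·h[3] + 1/12·h[5]
Solving the 5×5 linear system over states ≠ 4 gives exactly h = [78735/11506, 33315/5753, 78297/11506, 36573/5753, 0, 73251/11506] (h[4] = 0 is the target).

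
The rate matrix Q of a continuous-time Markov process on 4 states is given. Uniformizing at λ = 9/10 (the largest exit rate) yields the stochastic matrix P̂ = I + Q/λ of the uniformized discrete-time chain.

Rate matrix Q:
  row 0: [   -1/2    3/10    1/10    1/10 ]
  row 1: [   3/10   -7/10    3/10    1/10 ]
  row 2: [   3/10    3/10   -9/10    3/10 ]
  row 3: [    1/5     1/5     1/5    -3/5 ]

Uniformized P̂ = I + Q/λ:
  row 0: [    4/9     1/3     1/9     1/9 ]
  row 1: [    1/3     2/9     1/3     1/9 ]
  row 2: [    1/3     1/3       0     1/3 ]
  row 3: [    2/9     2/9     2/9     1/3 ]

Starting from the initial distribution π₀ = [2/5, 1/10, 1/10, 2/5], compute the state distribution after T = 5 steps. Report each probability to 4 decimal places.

t=0: π = [0.4000, 0.1000, 0.1000, 0.4000]
t=1: π = [0.3333, 0.2778, 0.1667, 0.2222]
t=2: π = [0.3457, 0.2778, 0.1790, 0.1975]
t=3: π = [0.3498, 0.2805, 0.1749, 0.1948]
t=4: π = [0.3506, 0.2805, 0.1757, 0.1933]
t=5: π = [0.3508, 0.2807, 0.1754, 0.1931]

π = [0.3508, 0.2807, 0.1754, 0.1931]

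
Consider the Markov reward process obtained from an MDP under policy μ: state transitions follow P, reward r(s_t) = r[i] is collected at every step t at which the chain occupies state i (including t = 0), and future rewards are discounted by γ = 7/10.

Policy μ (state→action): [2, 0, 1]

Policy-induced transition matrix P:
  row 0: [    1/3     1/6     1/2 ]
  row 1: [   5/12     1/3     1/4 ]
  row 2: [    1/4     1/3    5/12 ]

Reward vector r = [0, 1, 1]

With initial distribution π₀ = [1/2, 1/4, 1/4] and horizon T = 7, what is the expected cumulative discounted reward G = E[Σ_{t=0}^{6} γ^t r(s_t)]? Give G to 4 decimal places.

t=0: π = [0.5000, 0.2500, 0.2500], E[r] = 0.5000, γ^t·E[r] = 0.500000, running G = 0.500000
t=1: π = [0.3333, 0.2500, 0.4167], E[r] = 0.6667, γ^t·E[r] = 0.466667, running G = 0.966667
t=2: π = [0.3194, 0.2778, 0.4028], E[r] = 0.6806, γ^t·E[r] = 0.333472, running G = 1.300139
t=3: π = [0.3229, 0.2801, 0.3970], E[r] = 0.6771, γ^t·E[r] = 0.232240, running G = 1.532378
t=4: π = [0.3236, 0.2795, 0.3969], E[r] = 0.6764, γ^t·E[r] = 0.162406, running G = 1.694784
t=5: π = [0.3236, 0.2794, 0.3970], E[r] = 0.6764, γ^t·E[r] = 0.113691, running G = 1.808475
t=6: π = [0.3235, 0.2794, 0.3971], E[r] = 0.6765, γ^t·E[r] = 0.079586, running G = 1.888061

G = 1.8881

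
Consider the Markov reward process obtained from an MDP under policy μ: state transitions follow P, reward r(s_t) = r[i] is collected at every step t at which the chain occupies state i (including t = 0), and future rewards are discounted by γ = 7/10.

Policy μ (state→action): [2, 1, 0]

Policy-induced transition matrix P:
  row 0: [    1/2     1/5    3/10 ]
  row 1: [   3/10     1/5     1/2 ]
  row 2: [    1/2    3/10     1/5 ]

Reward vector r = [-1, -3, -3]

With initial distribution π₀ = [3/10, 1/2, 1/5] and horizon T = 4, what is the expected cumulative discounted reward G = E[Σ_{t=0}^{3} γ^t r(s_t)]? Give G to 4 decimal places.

G = -5.6818

t=0: π = [0.3000, 0.5000, 0.2000], E[r] = -2.4000, γ^t·E[r] = -2.400000, running G = -2.400000
t=1: π = [0.4000, 0.2200, 0.3800], E[r] = -2.2000, γ^t·E[r] = -1.540000, running G = -3.940000
t=2: π = [0.4560, 0.2380, 0.3060], E[r] = -2.0880, γ^t·E[r] = -1.023120, running G = -4.963120
t=3: π = [0.4524, 0.2306, 0.3170], E[r] = -2.0952, γ^t·E[r] = -0.718654, running G = -5.681774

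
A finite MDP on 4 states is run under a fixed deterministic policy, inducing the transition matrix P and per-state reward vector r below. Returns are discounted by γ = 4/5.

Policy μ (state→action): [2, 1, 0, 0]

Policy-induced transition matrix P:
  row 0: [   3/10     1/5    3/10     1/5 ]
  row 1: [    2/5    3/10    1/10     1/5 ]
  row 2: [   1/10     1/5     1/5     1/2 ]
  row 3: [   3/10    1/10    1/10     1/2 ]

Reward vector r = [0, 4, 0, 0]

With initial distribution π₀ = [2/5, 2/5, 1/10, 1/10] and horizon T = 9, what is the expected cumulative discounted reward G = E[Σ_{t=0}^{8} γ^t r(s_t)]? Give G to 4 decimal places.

t=0: π = [0.4000, 0.4000, 0.1000, 0.1000], E[r] = 1.6000, γ^t·E[r] = 1.600000, running G = 1.600000
t=1: π = [0.3200, 0.2300, 0.1900, 0.2600], E[r] = 0.9200, γ^t·E[r] = 0.736000, running G = 2.336000
t=2: π = [0.2850, 0.1970, 0.1830, 0.3350], E[r] = 0.7880, γ^t·E[r] = 0.504320, running G = 2.840320
t=3: π = [0.2831, 0.1862, 0.1753, 0.3554], E[r] = 0.7448, γ^t·E[r] = 0.381338, running G = 3.221658
t=4: π = [0.2836, 0.1831, 0.1742, 0.3592], E[r] = 0.7323, γ^t·E[r] = 0.299958, running G = 3.521616
t=5: π = [0.2835, 0.1824, 0.1741, 0.3600], E[r] = 0.7295, γ^t·E[r] = 0.239058, running G = 3.760674
t=6: π = [0.2834, 0.1822, 0.1741, 0.3602], E[r] = 0.7290, γ^t·E[r] = 0.191090, running G = 3.951764
t=7: π = [0.2834, 0.1822, 0.1741, 0.3603], E[r] = 0.7288, γ^t·E[r] = 0.152840, running G = 4.104605
t=8: π = [0.2834, 0.1822, 0.1741, 0.3603], E[r] = 0.7288, γ^t·E[r] = 0.122265, running G = 4.226870

G = 4.2269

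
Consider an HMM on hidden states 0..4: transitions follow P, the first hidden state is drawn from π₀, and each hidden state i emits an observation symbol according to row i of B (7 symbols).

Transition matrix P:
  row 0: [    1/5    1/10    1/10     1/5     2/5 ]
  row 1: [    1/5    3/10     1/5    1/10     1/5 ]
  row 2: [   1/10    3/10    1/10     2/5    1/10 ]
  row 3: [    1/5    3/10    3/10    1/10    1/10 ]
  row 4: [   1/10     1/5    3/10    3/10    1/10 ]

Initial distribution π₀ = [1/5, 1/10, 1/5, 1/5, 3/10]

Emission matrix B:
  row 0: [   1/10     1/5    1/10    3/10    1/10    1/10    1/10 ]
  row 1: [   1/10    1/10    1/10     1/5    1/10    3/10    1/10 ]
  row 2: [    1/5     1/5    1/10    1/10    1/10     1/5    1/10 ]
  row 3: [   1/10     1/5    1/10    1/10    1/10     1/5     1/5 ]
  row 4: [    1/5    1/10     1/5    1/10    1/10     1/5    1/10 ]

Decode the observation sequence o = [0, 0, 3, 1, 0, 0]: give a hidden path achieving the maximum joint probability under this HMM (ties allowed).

t=0: δ = [2.000e-02, 1.000e-02, 4.000e-02, 2.000e-02, 6.000e-02]  (obs o_0=0)
t=1: δ = [6.000e-04, 1.200e-03, 3.600e-03, 1.800e-03, 1.600e-03]  ψ = [4, 2, 4, 4, 0]  (obs o_1=0)
t=2: δ = [1.080e-04, 2.160e-04, 5.400e-05, 1.440e-04, 3.600e-05]  ψ = [2, 2, 3, 2, 2]  (obs o_2=3)
t=3: δ = [8.640e-06, 6.480e-06, 8.640e-06, 4.320e-06, 4.320e-06]  ψ = [1, 1, 1, 0, 0]  (obs o_3=1)
t=4: δ = [1.728e-07, 2.592e-07, 2.592e-07, 3.456e-07, 6.912e-07]  ψ = [0, 2, 1, 2, 0]  (obs o_4=0)
t=5: δ = [6.912e-09, 1.382e-08, 4.147e-08, 2.074e-08, 1.382e-08]  ψ = [3, 4, 4, 4, 0]  (obs o_5=0)
backtrack: best end state = 2; path = [4, 2, 1, 0, 4, 2]

path = [4, 2, 1, 0, 4, 2]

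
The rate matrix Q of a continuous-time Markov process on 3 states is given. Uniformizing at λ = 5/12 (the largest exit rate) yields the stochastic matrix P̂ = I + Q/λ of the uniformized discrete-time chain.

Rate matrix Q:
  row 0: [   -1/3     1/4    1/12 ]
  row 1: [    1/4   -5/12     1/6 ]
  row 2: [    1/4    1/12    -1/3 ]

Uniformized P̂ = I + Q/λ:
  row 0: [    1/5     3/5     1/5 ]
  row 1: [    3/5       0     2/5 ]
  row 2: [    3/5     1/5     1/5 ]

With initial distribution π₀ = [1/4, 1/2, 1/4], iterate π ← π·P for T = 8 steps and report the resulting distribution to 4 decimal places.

t=0: π = [0.2500, 0.5000, 0.2500]
t=1: π = [0.5000, 0.2000, 0.3000]
t=2: π = [0.4000, 0.3600, 0.2400]
t=3: π = [0.4400, 0.2880, 0.2720]
t=4: π = [0.4240, 0.3184, 0.2576]
t=5: π = [0.4304, 0.3059, 0.2637]
t=6: π = [0.4278, 0.3110, 0.2612]
t=7: π = [0.4289, 0.3089, 0.2622]
t=8: π = [0.4285, 0.3098, 0.2618]

π = [0.4285, 0.3098, 0.2618]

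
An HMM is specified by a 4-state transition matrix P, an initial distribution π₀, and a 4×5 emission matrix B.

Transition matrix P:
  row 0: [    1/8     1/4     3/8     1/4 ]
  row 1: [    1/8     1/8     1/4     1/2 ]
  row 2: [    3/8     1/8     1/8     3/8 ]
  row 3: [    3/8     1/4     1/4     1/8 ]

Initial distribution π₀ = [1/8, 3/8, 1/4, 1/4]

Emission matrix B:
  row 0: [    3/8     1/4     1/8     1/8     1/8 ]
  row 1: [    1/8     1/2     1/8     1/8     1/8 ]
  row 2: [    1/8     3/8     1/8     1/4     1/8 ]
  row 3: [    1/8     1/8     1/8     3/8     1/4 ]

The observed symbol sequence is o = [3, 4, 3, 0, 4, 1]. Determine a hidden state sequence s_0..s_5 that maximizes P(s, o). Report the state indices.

t=0: δ = [1.562e-02, 4.688e-02, 6.250e-02, 9.375e-02]  (obs o_0=3)
t=1: δ = [4.395e-03, 2.930e-03, 2.930e-03, 5.859e-03]  ψ = [3, 3, 3, 1]  (obs o_1=4)
t=2: δ = [2.747e-04, 1.831e-04, 4.120e-04, 5.493e-04]  ψ = [3, 3, 0, 1]  (obs o_2=3)
t=3: δ = [7.725e-05, 1.717e-05, 1.717e-05, 1.931e-05]  ψ = [3, 3, 3, 2]  (obs o_3=0)
t=4: δ = [1.207e-06, 2.414e-06, 3.621e-06, 4.828e-06]  ψ = [0, 0, 0, 0]  (obs o_4=4)
t=5: δ = [4.526e-07, 6.035e-07, 4.526e-07, 1.697e-07]  ψ = [3, 3, 3, 2]  (obs o_5=1)
backtrack: best end state = 1; path = [3, 1, 3, 0, 3, 1]

path = [3, 1, 3, 0, 3, 1]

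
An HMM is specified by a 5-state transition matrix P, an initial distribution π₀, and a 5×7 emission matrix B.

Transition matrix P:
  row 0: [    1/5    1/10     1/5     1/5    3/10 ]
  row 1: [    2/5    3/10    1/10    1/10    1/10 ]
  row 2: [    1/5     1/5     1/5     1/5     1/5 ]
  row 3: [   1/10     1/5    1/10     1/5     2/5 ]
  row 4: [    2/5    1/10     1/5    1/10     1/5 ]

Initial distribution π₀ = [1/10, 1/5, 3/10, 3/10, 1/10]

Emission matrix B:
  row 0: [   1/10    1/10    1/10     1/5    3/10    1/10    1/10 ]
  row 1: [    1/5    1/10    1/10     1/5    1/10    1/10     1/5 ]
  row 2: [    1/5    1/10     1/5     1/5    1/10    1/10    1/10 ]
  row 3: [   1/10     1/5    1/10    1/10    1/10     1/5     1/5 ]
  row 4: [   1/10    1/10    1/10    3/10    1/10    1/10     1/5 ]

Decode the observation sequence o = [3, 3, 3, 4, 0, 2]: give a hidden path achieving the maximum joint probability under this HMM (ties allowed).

path = [1, 0, 4, 0, 2, 2]

t=0: δ = [2.000e-02, 4.000e-02, 6.000e-02, 3.000e-02, 3.000e-02]  (obs o_0=3)
t=1: δ = [3.200e-03, 2.400e-03, 2.400e-03, 1.200e-03, 3.600e-03]  ψ = [1, 1, 2, 2, 2]  (obs o_1=3)
t=2: δ = [2.880e-04, 1.440e-04, 1.440e-04, 6.400e-05, 2.880e-04]  ψ = [4, 1, 4, 0, 0]  (obs o_2=3)
t=3: δ = [3.456e-05, 4.320e-06, 5.760e-06, 5.760e-06, 8.640e-06]  ψ = [4, 1, 0, 0, 0]  (obs o_3=4)
t=4: δ = [6.912e-07, 6.912e-07, 1.382e-06, 6.912e-07, 1.037e-06]  ψ = [0, 0, 0, 0, 0]  (obs o_4=0)
t=5: δ = [4.147e-08, 2.765e-08, 5.530e-08, 2.765e-08, 2.765e-08]  ψ = [4, 2, 2, 2, 2]  (obs o_5=2)
backtrack: best end state = 2; path = [1, 0, 4, 0, 2, 2]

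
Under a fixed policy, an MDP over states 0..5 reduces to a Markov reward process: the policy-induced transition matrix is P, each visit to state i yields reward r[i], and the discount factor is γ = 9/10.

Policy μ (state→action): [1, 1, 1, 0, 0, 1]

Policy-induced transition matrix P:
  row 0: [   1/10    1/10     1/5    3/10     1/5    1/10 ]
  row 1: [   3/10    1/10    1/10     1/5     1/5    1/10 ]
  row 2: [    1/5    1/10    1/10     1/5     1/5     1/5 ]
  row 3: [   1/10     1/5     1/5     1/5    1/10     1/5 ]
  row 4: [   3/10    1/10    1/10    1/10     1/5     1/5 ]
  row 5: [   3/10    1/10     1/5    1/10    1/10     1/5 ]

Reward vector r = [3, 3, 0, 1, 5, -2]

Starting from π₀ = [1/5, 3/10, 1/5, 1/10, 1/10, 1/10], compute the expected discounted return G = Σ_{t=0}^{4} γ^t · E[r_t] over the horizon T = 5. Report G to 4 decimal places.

t=0: π = [0.2000, 0.3000, 0.2000, 0.1000, 0.1000, 0.1000], E[r] = 1.9000, γ^t·E[r] = 1.900000, running G = 1.900000
t=1: π = [0.2200, 0.1100, 0.1400, 0.2000, 0.1800, 0.1500], E[r] = 1.7900, γ^t·E[r] = 1.611000, running G = 3.511000
t=2: π = [0.2020, 0.1200, 0.1570, 0.1890, 0.1650, 0.1670], E[r] = 1.6460, γ^t·E[r] = 1.333260, running G = 4.844260
t=3: π = [0.2061, 0.1189, 0.1558, 0.1870, 0.1644, 0.1678], E[r] = 1.6484, γ^t·E[r] = 1.201684, running G = 6.045944
t=4: π = [0.2058, 0.1187, 0.1561, 0.1874, 0.1645, 0.1675], E[r] = 1.6485, γ^t·E[r] = 1.081574, running G = 7.127518

G = 7.1275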